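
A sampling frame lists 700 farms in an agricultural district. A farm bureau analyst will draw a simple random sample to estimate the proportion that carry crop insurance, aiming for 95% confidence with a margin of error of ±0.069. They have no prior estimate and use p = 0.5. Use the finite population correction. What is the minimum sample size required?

For 95% confidence, z = 1.960.
Unadjusted: n₀ = 1.960² × 0.50 × 0.50 / 0.069² ≈ 201.72, so n₀ = 202.
Finite population correction with N = 700: n = n₀ / (1 + (n₀−1)/N) = 202 / (1 + 201/700) = 202 / 1.2871 ≈ 156.94.
Rounding up, n = 157.

157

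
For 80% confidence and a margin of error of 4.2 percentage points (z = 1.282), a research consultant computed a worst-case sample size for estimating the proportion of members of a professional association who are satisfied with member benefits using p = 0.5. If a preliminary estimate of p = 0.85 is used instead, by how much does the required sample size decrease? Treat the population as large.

Conservative (p = 0.5): n = 1.282² × 0.25 / 0.042² ≈ 232.93 → 233.
Using p = 0.85: p(1−p) = 0.1275, so n = 1.282² × 0.1275 / 0.042² ≈ 118.79 → 119.
Reduction: 233 − 119 = 114.

114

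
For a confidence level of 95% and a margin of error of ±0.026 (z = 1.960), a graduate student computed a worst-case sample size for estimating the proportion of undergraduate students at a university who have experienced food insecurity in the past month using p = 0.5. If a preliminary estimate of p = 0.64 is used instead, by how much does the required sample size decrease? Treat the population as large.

Conservative (p = 0.5): n = 1.960² × 0.25 / 0.026² ≈ 1420.71 → 1421.
Using p = 0.64: p(1−p) = 0.2304, so n = 1.960² × 0.2304 / 0.026² ≈ 1309.33 → 1310.
Reduction: 1421 − 1310 = 111.

111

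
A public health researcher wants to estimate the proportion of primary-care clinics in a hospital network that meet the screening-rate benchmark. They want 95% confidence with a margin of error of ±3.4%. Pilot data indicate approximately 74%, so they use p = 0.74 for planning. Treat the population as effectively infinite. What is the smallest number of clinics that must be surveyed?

For 95% confidence, z = 1.960.
With p = 0.74, p(1−p) = 0.1924.
n = z²·p(1−p)/E² = 1.960² × 0.1924 / 0.034² = 3.8416 × 0.1924 / 0.001156 ≈ 639.38.
Rounding up gives n = 640.

640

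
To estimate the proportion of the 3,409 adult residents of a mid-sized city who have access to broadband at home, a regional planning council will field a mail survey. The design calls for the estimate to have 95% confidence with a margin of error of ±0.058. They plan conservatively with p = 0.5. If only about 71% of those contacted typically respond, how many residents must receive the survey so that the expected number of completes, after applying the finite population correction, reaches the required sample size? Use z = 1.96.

Completed interviews needed (unadjusted): n₀ = 1.96² × 0.2500 / 0.058² ≈ 285.49 → 286.
FPC for N = 3,409: n = 286 / (1 + 285/3409) = 286 / 1.0836 ≈ 263.93 → 264.
At a 71% response rate, contacts needed = 264 / 0.71 ≈ 371.83 → 372.

372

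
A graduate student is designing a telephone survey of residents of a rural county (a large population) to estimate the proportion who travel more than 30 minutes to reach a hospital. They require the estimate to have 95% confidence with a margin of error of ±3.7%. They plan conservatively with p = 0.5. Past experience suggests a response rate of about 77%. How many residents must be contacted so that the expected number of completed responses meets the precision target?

912

For 95% confidence, z = 1.960.
Completed interviews needed: n₀ = 1.960² × 0.2500 / 0.037² ≈ 701.53 → 702.
At a 77% response rate, contacts needed = 702 / 0.77 ≈ 911.69 → 912.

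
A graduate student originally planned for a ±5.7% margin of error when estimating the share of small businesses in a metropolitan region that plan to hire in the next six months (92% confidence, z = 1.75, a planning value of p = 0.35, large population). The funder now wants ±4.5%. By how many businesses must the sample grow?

At ±5.7%: n = 1.75² × 0.2275 / 0.057² ≈ 214.44 → 215.
At ±4.5%: n = 1.75² × 0.2275 / 0.045² ≈ 344.06 → 345.
Additional respondents: 345 − 215 = 130.

130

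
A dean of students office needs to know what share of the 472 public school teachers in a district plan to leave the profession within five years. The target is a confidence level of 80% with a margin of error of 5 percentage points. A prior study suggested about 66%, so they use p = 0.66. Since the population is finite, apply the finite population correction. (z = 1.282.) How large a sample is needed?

Unadjusted: n₀ = 1.282² × 0.66 × 0.34 / 0.050² ≈ 147.52, so n₀ = 148.
Finite population correction with N = 472: n = n₀ / (1 + (n₀−1)/N) = 148 / (1 + 147/472) = 148 / 1.3114 ≈ 112.85.
Rounding up, n = 113.

113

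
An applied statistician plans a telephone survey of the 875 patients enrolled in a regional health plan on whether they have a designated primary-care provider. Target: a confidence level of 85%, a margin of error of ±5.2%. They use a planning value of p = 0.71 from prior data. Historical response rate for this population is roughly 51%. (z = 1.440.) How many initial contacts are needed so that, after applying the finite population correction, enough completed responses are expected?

Completed interviews needed (unadjusted): n₀ = 1.440² × 0.2059 / 0.052² ≈ 157.90 → 158.
FPC for N = 875: n = 158 / (1 + 157/875) = 158 / 1.1794 ≈ 133.96 → 134.
At a 51% response rate, contacts needed = 134 / 0.51 ≈ 262.75 → 263.

263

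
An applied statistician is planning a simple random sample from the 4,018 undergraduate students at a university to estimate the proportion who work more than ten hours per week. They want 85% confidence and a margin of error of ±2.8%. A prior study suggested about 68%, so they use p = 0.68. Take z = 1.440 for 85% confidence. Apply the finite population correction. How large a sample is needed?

Unadjusted: n₀ = 1.440² × 0.68 × 0.32 / 0.028² ≈ 575.53, so n₀ = 576.
Finite population correction with N = 4,018: n = n₀ / (1 + (n₀−1)/N) = 576 / (1 + 575/4018) = 576 / 1.1431 ≈ 503.89.
Rounding up, n = 504.

504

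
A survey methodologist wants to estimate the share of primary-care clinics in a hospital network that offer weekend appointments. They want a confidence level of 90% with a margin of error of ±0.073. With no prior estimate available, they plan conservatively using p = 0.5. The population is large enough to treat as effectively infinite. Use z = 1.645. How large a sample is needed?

With p = 0.5, p(1−p) = 0.25.
n = z²·p(1−p)/E² = 1.645² × 0.2500 / 0.073² = 2.7060 × 0.2500 / 0.005329 ≈ 126.95.
Rounding up gives n = 127.

127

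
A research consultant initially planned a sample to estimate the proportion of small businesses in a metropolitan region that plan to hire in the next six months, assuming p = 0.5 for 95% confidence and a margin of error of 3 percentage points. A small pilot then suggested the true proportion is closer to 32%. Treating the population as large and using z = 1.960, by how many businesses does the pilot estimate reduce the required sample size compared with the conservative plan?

139

Conservative (p = 0.5): n = 1.960² × 0.25 / 0.030² ≈ 1067.11 → 1068.
Using p = 0.32: p(1−p) = 0.2176, so n = 1.960² × 0.2176 / 0.030² ≈ 928.81 → 929.
Reduction: 1068 − 929 = 139.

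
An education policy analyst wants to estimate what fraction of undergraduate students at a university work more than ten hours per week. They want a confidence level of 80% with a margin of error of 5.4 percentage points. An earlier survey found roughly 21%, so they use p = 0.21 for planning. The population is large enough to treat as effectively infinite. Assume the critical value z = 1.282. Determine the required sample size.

94

With p = 0.21, p(1−p) = 0.1659.
n = z²·p(1−p)/E² = 1.282² × 0.1659 / 0.054² = 1.6435 × 0.1659 / 0.002916 ≈ 93.51.
Rounding up gives n = 94.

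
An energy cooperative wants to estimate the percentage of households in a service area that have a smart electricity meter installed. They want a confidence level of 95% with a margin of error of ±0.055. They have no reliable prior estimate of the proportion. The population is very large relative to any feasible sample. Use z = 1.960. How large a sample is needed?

318

With no prior estimate, use p = 0.5, giving p(1−p) = 0.25.
n = z²·p(1−p)/E² = 1.960² × 0.2500 / 0.055² = 3.8416 × 0.2500 / 0.003025 ≈ 317.49.
Rounding up gives n = 318.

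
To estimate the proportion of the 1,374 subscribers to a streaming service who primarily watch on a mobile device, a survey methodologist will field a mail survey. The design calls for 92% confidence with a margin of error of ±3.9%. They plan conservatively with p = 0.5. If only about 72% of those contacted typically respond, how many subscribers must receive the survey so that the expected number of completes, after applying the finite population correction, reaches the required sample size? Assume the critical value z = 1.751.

Completed interviews needed (unadjusted): n₀ = 1.751² × 0.2500 / 0.039² ≈ 503.94 → 504.
FPC for N = 1,374: n = 504 / (1 + 503/1374) = 504 / 1.3661 ≈ 368.94 → 369.
At a 72% response rate, contacts needed = 369 / 0.72 ≈ 512.50 → 513.

513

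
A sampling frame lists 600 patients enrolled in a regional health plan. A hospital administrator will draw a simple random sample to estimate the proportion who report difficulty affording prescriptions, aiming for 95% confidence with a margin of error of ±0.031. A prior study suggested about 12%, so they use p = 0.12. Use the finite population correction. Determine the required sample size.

For 95% confidence, z = 1.960.
Unadjusted: n₀ = 1.960² × 0.12 × 0.88 / 0.031² ≈ 422.14, so n₀ = 423.
Finite population correction with N = 600: n = n₀ / (1 + (n₀−1)/N) = 423 / (1 + 422/600) = 423 / 1.7033 ≈ 248.34.
Rounding up, n = 249.

249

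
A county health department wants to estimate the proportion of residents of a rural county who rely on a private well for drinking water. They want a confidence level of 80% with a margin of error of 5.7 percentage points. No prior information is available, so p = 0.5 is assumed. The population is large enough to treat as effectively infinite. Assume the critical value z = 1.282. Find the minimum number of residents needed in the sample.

127

With p = 0.5, p(1−p) = 0.25.
n = z²·p(1−p)/E² = 1.282² × 0.2500 / 0.057² = 1.6435 × 0.2500 / 0.003249 ≈ 126.46.
Rounding up gives n = 127.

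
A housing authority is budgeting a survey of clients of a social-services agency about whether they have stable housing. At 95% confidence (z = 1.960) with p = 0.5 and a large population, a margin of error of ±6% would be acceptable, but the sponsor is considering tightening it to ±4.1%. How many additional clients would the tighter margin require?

At ±6%: n = 1.960² × 0.2500 / 0.060² ≈ 266.78 → 267.
At ±4.1%: n = 1.960² × 0.2500 / 0.041² ≈ 571.33 → 572.
Additional respondents: 572 − 267 = 305.

305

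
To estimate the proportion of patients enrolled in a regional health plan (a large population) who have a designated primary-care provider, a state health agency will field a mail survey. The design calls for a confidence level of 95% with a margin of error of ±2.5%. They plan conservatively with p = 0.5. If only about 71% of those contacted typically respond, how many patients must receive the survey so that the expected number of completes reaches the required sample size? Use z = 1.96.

2165

Completed interviews needed: n₀ = 1.96² × 0.2500 / 0.025² ≈ 1536.64 → 1537.
At a 71% response rate, contacts needed = 1537 / 0.71 ≈ 2164.79 → 2165.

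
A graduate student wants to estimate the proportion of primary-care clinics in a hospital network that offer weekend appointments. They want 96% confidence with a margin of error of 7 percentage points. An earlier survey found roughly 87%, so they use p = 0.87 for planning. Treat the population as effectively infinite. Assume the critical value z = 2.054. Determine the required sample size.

98

With p = 0.87, p(1−p) = 0.1131.
n = z²·p(1−p)/E² = 2.054² × 0.1131 / 0.070² = 4.2189 × 0.1131 / 0.004900 ≈ 97.38.
Rounding up gives n = 98.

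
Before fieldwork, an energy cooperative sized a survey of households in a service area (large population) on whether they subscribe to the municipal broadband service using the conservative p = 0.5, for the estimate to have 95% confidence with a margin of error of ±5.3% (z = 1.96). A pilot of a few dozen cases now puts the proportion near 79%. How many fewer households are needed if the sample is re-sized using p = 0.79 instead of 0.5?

Conservative (p = 0.5): n = 1.96² × 0.25 / 0.053² ≈ 341.90 → 342.
Using p = 0.79: p(1−p) = 0.1659, so n = 1.96² × 0.1659 / 0.053² ≈ 226.89 → 227.
Reduction: 342 − 227 = 115.

115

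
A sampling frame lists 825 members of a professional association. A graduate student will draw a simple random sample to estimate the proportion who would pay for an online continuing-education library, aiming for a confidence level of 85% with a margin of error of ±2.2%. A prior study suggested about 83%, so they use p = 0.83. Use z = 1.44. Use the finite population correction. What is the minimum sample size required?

Unadjusted: n₀ = 1.44² × 0.83 × 0.17 / 0.022² ≈ 604.51, so n₀ = 605.
Finite population correction with N = 825: n = n₀ / (1 + (n₀−1)/N) = 605 / (1 + 604/825) = 605 / 1.7321 ≈ 349.28.
Rounding up, n = 350.

350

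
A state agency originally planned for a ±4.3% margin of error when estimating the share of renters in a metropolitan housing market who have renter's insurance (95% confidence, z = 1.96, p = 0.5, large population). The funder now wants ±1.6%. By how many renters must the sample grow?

3232

At ±4.3%: n = 1.96² × 0.2500 / 0.043² ≈ 519.42 → 520.
At ±1.6%: n = 1.96² × 0.2500 / 0.016² ≈ 3751.56 → 3752.
Additional respondents: 3752 − 520 = 3232.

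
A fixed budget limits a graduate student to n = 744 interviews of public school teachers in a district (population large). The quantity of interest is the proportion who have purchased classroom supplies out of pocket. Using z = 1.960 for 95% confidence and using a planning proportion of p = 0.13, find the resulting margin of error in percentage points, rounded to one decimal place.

SE(p̂) = √[p(1−p)/n] = √[0.1131/744] = 0.01233.
E = z × SE = 1.960 × 0.01233 = 0.02417, or 2.4 percentage points.

2.4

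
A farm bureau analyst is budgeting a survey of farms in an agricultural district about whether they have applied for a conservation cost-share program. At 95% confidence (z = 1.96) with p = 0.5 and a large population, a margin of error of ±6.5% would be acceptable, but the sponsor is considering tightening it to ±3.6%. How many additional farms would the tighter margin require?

At ±6.5%: n = 1.96² × 0.2500 / 0.065² ≈ 227.31 → 228.
At ±3.6%: n = 1.96² × 0.2500 / 0.036² ≈ 741.05 → 742.
Additional respondents: 742 − 228 = 514.

514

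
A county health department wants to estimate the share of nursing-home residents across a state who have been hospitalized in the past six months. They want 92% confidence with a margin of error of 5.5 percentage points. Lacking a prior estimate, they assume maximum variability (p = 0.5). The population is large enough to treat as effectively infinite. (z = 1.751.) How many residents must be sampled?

254

With p = 0.5, p(1−p) = 0.25.
n = z²·p(1−p)/E² = 1.751² × 0.2500 / 0.055² = 3.0660 × 0.2500 / 0.003025 ≈ 253.39.
Rounding up gives n = 254.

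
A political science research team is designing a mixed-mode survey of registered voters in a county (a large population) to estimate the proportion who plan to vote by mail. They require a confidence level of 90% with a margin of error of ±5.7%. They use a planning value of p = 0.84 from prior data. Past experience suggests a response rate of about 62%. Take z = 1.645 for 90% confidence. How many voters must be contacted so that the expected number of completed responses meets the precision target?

Completed interviews needed: n₀ = 1.645² × 0.1344 / 0.057² ≈ 111.94 → 112.
At a 62% response rate, contacts needed = 112 / 0.62 ≈ 180.65 → 181.

181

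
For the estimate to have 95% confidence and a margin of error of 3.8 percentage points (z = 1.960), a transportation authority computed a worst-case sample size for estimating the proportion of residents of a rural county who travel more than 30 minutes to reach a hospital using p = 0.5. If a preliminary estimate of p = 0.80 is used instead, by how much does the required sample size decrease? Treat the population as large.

Conservative (p = 0.5): n = 1.960² × 0.25 / 0.038² ≈ 665.10 → 666.
Using p = 0.80: p(1−p) = 0.1600, so n = 1.960² × 0.1600 / 0.038² ≈ 425.66 → 426.
Reduction: 666 − 426 = 240.

240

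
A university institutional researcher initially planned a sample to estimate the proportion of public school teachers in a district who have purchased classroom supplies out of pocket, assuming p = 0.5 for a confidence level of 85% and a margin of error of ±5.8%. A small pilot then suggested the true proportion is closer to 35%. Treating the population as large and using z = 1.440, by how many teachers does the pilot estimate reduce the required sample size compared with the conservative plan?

Conservative (p = 0.5): n = 1.440² × 0.25 / 0.058² ≈ 154.10 → 155.
Using p = 0.35: p(1−p) = 0.2275, so n = 1.440² × 0.2275 / 0.058² ≈ 140.23 → 141.
Reduction: 155 − 141 = 14.

14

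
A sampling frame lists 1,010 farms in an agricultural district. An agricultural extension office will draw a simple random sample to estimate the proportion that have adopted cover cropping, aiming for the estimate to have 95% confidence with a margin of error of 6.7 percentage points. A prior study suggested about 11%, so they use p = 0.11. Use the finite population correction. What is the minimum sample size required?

78

For 95% confidence, z = 1.96.
Unadjusted: n₀ = 1.96² × 0.11 × 0.89 / 0.067² ≈ 83.78, so n₀ = 84.
Finite population correction with N = 1,010: n = n₀ / (1 + (n₀−1)/N) = 84 / (1 + 83/1010) = 84 / 1.0822 ≈ 77.62.
Rounding up, n = 78.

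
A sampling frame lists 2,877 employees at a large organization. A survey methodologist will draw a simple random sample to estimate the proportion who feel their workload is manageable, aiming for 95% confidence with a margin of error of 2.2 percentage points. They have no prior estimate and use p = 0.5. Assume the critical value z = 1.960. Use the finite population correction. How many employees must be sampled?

1175

Unadjusted: n₀ = 1.960² × 0.50 × 0.50 / 0.022² ≈ 1984.30, so n₀ = 1985.
Finite population correction with N = 2,877: n = n₀ / (1 + (n₀−1)/N) = 1985 / (1 + 1984/2877) = 1985 / 1.6896 ≈ 1174.83.
Rounding up, n = 1175.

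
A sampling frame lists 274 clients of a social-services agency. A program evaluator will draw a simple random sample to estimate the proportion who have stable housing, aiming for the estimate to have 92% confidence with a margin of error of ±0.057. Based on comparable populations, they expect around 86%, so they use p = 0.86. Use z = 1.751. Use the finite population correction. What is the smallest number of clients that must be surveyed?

Unadjusted: n₀ = 1.751² × 0.86 × 0.14 / 0.057² ≈ 113.62, so n₀ = 114.
Finite population correction with N = 274: n = n₀ / (1 + (n₀−1)/N) = 114 / (1 + 113/274) = 114 / 1.4124 ≈ 80.71.
Rounding up, n = 81.

81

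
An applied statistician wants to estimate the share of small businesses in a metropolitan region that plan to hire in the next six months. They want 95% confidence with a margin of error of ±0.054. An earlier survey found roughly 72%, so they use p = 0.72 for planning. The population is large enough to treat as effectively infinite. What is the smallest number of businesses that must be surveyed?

For 95% confidence, z = 1.960.
With p = 0.72, p(1−p) = 0.2016.
n = z²·p(1−p)/E² = 1.960² × 0.2016 / 0.054² = 3.8416 × 0.2016 / 0.002916 ≈ 265.59.
Rounding up gives n = 266.

266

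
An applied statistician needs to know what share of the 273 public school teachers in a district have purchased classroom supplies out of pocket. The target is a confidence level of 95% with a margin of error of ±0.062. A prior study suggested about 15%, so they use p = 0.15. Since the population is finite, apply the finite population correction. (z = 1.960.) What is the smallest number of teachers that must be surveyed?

88

Unadjusted: n₀ = 1.960² × 0.15 × 0.85 / 0.062² ≈ 127.42, so n₀ = 128.
Finite population correction with N = 273: n = n₀ / (1 + (n₀−1)/N) = 128 / (1 + 127/273) = 128 / 1.4652 ≈ 87.36.
Rounding up, n = 88.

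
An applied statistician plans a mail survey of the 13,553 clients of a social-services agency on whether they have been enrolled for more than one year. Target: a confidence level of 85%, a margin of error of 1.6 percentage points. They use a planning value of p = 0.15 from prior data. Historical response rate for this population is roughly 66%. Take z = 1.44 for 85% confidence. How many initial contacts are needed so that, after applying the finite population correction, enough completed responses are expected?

1455

Completed interviews needed (unadjusted): n₀ = 1.44² × 0.1275 / 0.016² ≈ 1032.75 → 1033.
FPC for N = 13,553: n = 1033 / (1 + 1032/13553) = 1033 / 1.0761 ≈ 959.91 → 960.
At a 66% response rate, contacts needed = 960 / 0.66 ≈ 1454.55 → 1455.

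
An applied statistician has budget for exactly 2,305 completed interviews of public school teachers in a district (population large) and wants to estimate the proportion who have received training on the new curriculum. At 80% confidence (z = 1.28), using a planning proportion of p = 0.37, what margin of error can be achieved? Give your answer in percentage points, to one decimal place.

1.3

SE(p̂) = √[p(1−p)/n] = √[0.2331/2305] = 0.01006.
E = z × SE = 1.28 × 0.01006 = 0.01287, or 1.3 percentage points.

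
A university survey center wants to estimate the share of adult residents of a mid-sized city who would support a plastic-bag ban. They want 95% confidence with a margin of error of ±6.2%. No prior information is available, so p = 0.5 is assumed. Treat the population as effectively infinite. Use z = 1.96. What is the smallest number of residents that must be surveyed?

With p = 0.5, p(1−p) = 0.25.
n = z²·p(1−p)/E² = 1.96² × 0.2500 / 0.062² = 3.8416 × 0.2500 / 0.003844 ≈ 249.84.
Rounding up gives n = 250.

250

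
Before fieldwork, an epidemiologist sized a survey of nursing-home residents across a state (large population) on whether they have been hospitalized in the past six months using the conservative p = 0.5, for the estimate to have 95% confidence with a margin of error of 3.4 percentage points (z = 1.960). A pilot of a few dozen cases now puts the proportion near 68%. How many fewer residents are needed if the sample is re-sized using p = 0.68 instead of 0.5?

Conservative (p = 0.5): n = 1.960² × 0.25 / 0.034² ≈ 830.80 → 831.
Using p = 0.68: p(1−p) = 0.2176, so n = 1.960² × 0.2176 / 0.034² ≈ 723.12 → 724.
Reduction: 831 − 724 = 107.

107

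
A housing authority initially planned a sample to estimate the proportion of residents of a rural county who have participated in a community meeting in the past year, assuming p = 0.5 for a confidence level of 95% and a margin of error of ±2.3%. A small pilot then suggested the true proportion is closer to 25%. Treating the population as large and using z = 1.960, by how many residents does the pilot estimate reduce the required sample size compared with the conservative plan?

454

Conservative (p = 0.5): n = 1.960² × 0.25 / 0.023² ≈ 1815.50 → 1816.
Using p = 0.25: p(1−p) = 0.1875, so n = 1.960² × 0.1875 / 0.023² ≈ 1361.63 → 1362.
Reduction: 1816 − 1362 = 454.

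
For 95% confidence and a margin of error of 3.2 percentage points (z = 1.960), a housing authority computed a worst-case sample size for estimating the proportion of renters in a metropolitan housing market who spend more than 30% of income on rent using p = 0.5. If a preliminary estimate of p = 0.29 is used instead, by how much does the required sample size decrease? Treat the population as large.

165

Conservative (p = 0.5): n = 1.960² × 0.25 / 0.032² ≈ 937.89 → 938.
Using p = 0.29: p(1−p) = 0.2059, so n = 1.960² × 0.2059 / 0.032² ≈ 772.45 → 773.
Reduction: 938 − 773 = 165.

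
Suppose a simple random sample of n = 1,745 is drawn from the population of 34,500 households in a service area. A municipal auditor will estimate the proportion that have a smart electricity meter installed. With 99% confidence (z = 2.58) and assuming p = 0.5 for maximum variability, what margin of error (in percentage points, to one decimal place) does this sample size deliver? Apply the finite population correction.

3.0

Finite-population factor: (N−n)/(N−1) = (34500−1745)/(34500−1) = 0.9494.
SE(p̂) = √[p(1−p)/n · (N−n)/(N−1)] = √[0.2500/1745 × 0.9494] = 0.01166.
E = z × SE = 2.58 × 0.01166 = 0.03009 ≈ 3.0 percentage points.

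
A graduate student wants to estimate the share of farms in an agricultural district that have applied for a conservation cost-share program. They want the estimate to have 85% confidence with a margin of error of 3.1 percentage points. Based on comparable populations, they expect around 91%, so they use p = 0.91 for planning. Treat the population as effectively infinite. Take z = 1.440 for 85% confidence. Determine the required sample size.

With p = 0.91, p(1−p) = 0.0819.
n = z²·p(1−p)/E² = 1.440² × 0.0819 / 0.031² = 2.0736 × 0.0819 / 0.000961 ≈ 176.72.
Rounding up gives n = 177.

177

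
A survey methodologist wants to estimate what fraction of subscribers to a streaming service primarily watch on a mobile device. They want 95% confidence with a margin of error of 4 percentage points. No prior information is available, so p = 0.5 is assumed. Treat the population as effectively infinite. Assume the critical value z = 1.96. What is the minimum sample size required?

With p = 0.5, p(1−p) = 0.25.
n = z²·p(1−p)/E² = 1.96² × 0.2500 / 0.040² = 3.8416 × 0.2500 / 0.001600 ≈ 600.25.
Rounding up gives n = 601.

601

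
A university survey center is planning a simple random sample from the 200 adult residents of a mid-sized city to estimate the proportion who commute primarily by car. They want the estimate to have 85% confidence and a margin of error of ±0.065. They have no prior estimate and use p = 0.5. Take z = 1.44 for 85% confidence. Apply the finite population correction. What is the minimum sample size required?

Unadjusted: n₀ = 1.44² × 0.50 × 0.50 / 0.065² ≈ 122.70, so n₀ = 123.
Finite population correction with N = 200: n = n₀ / (1 + (n₀−1)/N) = 123 / (1 + 122/200) = 123 / 1.6100 ≈ 76.40.
Rounding up, n = 77.

77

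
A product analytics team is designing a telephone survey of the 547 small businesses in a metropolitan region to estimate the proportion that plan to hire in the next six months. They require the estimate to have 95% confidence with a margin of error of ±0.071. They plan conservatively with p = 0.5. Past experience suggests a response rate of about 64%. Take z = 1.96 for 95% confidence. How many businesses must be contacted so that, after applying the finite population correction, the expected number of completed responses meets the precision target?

Completed interviews needed (unadjusted): n₀ = 1.96² × 0.2500 / 0.071² ≈ 190.52 → 191.
FPC for N = 547: n = 191 / (1 + 190/547) = 191 / 1.3473 ≈ 141.76 → 142.
At a 64% response rate, contacts needed = 142 / 0.64 ≈ 221.88 → 222.

222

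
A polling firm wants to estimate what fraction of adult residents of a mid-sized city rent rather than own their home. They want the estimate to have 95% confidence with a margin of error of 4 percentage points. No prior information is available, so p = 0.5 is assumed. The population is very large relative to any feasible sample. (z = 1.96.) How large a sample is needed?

601

With p = 0.5, p(1−p) = 0.25.
n = z²·p(1−p)/E² = 1.96² × 0.2500 / 0.040² = 3.8416 × 0.2500 / 0.001600 ≈ 600.25.
Rounding up gives n = 601.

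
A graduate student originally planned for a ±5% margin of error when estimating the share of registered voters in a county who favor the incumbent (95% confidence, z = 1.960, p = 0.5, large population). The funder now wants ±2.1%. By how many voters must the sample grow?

1793

At ±5%: n = 1.960² × 0.2500 / 0.050² ≈ 384.16 → 385.
At ±2.1%: n = 1.960² × 0.2500 / 0.021² ≈ 2177.78 → 2178.
Additional respondents: 2178 − 385 = 1793.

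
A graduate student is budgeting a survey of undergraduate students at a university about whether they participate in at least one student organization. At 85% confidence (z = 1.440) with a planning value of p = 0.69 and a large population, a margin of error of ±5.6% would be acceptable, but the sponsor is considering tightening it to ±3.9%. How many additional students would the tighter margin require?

At ±5.6%: n = 1.440² × 0.2139 / 0.056² ≈ 141.44 → 142.
At ±3.9%: n = 1.440² × 0.2139 / 0.039² ≈ 291.61 → 292.
Additional respondents: 292 − 142 = 150.

150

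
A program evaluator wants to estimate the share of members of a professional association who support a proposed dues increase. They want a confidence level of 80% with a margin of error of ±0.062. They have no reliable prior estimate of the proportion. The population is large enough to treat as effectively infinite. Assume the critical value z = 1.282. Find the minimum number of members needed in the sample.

107

With no prior estimate, use p = 0.5, giving p(1−p) = 0.25.
n = z²·p(1−p)/E² = 1.282² × 0.2500 / 0.062² = 1.6435 × 0.2500 / 0.003844 ≈ 106.89.
Rounding up gives n = 107.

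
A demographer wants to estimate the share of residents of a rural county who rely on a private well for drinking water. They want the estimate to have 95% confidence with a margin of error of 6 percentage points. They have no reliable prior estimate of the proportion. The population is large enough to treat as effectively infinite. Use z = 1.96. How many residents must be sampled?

267

With no prior estimate, use p = 0.5, giving p(1−p) = 0.25.
n = z²·p(1−p)/E² = 1.96² × 0.2500 / 0.060² = 3.8416 × 0.2500 / 0.003600 ≈ 266.78.
Rounding up gives n = 267.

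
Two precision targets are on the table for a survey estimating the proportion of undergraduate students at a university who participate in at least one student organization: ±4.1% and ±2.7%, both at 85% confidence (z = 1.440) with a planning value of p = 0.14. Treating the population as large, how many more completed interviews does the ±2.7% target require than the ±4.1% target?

194

At ±4.1%: n = 1.440² × 0.1204 / 0.041² ≈ 148.52 → 149.
At ±2.7%: n = 1.440² × 0.1204 / 0.027² ≈ 342.47 → 343.
Additional respondents: 343 − 149 = 194.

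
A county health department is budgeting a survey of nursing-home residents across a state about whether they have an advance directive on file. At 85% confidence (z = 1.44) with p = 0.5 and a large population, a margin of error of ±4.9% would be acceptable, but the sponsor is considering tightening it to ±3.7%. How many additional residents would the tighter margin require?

163

At ±4.9%: n = 1.44² × 0.2500 / 0.049² ≈ 215.91 → 216.
At ±3.7%: n = 1.44² × 0.2500 / 0.037² ≈ 378.67 → 379.
Additional respondents: 379 − 216 = 163.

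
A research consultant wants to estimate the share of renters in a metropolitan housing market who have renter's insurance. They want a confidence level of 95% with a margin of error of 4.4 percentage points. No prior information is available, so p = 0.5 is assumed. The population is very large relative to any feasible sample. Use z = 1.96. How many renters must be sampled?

497

With p = 0.5, p(1−p) = 0.25.
n = z²·p(1−p)/E² = 1.96² × 0.2500 / 0.044² = 3.8416 × 0.2500 / 0.001936 ≈ 496.07.
Rounding up gives n = 497.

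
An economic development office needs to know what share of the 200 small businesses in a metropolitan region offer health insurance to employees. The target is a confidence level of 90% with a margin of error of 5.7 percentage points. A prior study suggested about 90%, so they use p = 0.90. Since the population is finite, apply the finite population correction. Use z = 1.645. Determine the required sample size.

Unadjusted: n₀ = 1.645² × 0.90 × 0.10 / 0.057² ≈ 74.96, so n₀ = 75.
Finite population correction with N = 200: n = n₀ / (1 + (n₀−1)/N) = 75 / (1 + 74/200) = 75 / 1.3700 ≈ 54.74.
Rounding up, n = 55.

55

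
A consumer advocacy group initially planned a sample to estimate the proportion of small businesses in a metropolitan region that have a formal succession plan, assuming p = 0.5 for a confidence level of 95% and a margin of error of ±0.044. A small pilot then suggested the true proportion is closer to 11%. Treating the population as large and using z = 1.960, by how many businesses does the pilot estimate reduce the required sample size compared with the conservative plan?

302

Conservative (p = 0.5): n = 1.960² × 0.25 / 0.044² ≈ 496.07 → 497.
Using p = 0.11: p(1−p) = 0.0979, so n = 1.960² × 0.0979 / 0.044² ≈ 194.26 → 195.
Reduction: 497 − 195 = 302.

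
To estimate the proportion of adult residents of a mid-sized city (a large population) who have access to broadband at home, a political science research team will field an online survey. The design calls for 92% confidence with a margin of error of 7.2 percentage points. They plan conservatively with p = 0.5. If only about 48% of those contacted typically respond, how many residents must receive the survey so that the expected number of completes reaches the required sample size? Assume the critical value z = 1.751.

309

Completed interviews needed: n₀ = 1.751² × 0.2500 / 0.072² ≈ 147.86 → 148.
At a 48% response rate, contacts needed = 148 / 0.48 ≈ 308.33 → 309.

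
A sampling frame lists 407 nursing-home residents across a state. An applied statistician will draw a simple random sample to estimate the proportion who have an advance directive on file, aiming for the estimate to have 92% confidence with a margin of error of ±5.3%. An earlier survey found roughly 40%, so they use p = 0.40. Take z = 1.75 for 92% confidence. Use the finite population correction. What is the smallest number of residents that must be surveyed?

160

Unadjusted: n₀ = 1.75² × 0.40 × 0.60 / 0.053² ≈ 261.66, so n₀ = 262.
Finite population correction with N = 407: n = n₀ / (1 + (n₀−1)/N) = 262 / (1 + 261/407) = 262 / 1.6413 ≈ 159.63.
Rounding up, n = 160.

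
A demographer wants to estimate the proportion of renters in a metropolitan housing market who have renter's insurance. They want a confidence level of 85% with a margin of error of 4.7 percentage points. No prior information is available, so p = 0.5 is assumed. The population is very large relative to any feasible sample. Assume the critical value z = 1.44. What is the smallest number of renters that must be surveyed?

235

With p = 0.5, p(1−p) = 0.25.
n = z²·p(1−p)/E² = 1.44² × 0.2500 / 0.047² = 2.0736 × 0.2500 / 0.002209 ≈ 234.68.
Rounding up gives n = 235.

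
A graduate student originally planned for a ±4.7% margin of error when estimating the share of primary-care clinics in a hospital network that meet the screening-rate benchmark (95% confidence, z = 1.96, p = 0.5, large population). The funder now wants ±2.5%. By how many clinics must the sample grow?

1102

At ±4.7%: n = 1.96² × 0.2500 / 0.047² ≈ 434.77 → 435.
At ±2.5%: n = 1.96² × 0.2500 / 0.025² ≈ 1536.64 → 1537.
Additional respondents: 1537 − 435 = 1102.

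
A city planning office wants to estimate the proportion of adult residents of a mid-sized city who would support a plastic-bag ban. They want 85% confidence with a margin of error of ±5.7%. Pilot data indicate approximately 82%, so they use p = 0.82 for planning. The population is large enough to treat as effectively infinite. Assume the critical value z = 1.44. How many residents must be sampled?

With p = 0.82, p(1−p) = 0.1476.
n = z²·p(1−p)/E² = 1.44² × 0.1476 / 0.057² = 2.0736 × 0.1476 / 0.003249 ≈ 94.20.
Rounding up gives n = 95.

95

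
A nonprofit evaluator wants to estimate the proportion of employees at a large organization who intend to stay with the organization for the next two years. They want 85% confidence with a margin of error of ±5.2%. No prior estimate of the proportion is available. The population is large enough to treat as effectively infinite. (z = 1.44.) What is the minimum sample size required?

With no prior estimate, use p = 0.5, giving p(1−p) = 0.25.
n = z²·p(1−p)/E² = 1.44² × 0.2500 / 0.052² = 2.0736 × 0.2500 / 0.002704 ≈ 191.72.
Rounding up gives n = 192.

192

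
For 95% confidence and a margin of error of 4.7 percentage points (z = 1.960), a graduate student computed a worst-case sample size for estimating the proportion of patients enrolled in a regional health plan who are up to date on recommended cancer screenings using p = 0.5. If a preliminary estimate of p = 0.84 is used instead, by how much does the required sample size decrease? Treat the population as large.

201

Conservative (p = 0.5): n = 1.960² × 0.25 / 0.047² ≈ 434.77 → 435.
Using p = 0.84: p(1−p) = 0.1344, so n = 1.960² × 0.1344 / 0.047² ≈ 233.73 → 234.
Reduction: 435 − 234 = 201.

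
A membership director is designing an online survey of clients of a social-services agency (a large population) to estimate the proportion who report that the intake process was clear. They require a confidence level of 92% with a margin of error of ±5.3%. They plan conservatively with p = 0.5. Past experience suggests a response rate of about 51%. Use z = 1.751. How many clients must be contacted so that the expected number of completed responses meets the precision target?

Completed interviews needed: n₀ = 1.751² × 0.2500 / 0.053² ≈ 272.87 → 273.
At a 51% response rate, contacts needed = 273 / 0.51 ≈ 535.29 → 536.

536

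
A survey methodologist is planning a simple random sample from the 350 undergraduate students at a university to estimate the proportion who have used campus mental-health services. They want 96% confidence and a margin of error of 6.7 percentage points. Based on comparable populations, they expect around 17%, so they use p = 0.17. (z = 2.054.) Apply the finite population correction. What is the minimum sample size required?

Unadjusted: n₀ = 2.054² × 0.17 × 0.83 / 0.067² ≈ 132.61, so n₀ = 133.
Finite population correction with N = 350: n = n₀ / (1 + (n₀−1)/N) = 133 / (1 + 132/350) = 133 / 1.3771 ≈ 96.58.
Rounding up, n = 97.

97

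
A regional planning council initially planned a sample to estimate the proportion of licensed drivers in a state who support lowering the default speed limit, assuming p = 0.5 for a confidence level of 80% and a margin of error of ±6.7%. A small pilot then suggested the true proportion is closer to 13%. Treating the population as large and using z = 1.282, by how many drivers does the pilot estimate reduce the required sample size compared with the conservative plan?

50

Conservative (p = 0.5): n = 1.282² × 0.25 / 0.067² ≈ 91.53 → 92.
Using p = 0.13: p(1−p) = 0.1131, so n = 1.282² × 0.1131 / 0.067² ≈ 41.41 → 42.
Reduction: 92 − 42 = 50.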